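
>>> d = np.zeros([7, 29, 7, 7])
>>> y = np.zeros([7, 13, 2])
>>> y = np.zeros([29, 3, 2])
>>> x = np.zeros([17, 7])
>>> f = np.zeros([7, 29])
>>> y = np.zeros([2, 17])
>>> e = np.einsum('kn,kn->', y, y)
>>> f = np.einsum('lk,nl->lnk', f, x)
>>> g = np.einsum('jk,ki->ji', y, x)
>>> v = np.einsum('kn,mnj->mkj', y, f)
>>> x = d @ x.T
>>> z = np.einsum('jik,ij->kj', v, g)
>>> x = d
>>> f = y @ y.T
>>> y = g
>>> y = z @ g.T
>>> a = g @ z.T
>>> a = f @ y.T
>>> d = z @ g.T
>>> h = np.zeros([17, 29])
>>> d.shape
(29, 2)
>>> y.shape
(29, 2)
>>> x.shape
(7, 29, 7, 7)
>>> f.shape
(2, 2)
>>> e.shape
()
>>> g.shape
(2, 7)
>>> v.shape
(7, 2, 29)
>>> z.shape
(29, 7)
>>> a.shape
(2, 29)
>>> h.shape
(17, 29)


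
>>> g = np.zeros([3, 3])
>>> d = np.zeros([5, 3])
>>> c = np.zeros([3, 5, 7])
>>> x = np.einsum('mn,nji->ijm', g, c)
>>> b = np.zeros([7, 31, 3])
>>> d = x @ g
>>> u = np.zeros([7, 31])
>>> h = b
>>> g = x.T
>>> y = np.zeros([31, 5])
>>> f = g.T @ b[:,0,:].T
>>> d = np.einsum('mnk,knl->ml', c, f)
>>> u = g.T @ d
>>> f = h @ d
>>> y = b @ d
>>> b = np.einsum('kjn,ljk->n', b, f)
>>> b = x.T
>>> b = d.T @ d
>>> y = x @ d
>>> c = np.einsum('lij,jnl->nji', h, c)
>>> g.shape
(3, 5, 7)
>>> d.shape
(3, 7)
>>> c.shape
(5, 3, 31)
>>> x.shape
(7, 5, 3)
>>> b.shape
(7, 7)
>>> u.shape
(7, 5, 7)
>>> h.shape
(7, 31, 3)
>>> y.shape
(7, 5, 7)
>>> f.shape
(7, 31, 7)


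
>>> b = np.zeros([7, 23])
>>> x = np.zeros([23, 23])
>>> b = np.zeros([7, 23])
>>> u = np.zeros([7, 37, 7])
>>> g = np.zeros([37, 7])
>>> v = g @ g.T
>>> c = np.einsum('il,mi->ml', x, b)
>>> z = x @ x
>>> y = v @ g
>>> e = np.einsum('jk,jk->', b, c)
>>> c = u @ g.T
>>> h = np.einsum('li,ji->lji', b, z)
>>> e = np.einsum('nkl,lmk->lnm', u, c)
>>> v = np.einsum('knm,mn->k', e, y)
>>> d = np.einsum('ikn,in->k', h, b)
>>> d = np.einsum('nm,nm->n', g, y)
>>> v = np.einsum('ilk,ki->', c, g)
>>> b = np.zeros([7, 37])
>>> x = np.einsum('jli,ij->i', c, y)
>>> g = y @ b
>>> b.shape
(7, 37)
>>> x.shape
(37,)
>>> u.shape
(7, 37, 7)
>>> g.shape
(37, 37)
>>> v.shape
()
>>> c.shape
(7, 37, 37)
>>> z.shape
(23, 23)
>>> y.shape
(37, 7)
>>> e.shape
(7, 7, 37)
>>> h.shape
(7, 23, 23)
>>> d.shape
(37,)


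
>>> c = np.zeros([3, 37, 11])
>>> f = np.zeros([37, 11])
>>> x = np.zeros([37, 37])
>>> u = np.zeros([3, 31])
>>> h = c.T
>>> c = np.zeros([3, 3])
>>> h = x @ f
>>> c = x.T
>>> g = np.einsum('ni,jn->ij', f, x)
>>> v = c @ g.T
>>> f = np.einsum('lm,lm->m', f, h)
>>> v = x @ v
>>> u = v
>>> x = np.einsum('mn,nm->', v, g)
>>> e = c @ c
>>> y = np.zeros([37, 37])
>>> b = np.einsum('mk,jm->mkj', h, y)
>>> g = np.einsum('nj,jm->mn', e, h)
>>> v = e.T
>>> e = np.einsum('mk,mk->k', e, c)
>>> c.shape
(37, 37)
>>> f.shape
(11,)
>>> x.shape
()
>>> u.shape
(37, 11)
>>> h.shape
(37, 11)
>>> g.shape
(11, 37)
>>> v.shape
(37, 37)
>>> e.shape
(37,)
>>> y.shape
(37, 37)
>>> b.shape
(37, 11, 37)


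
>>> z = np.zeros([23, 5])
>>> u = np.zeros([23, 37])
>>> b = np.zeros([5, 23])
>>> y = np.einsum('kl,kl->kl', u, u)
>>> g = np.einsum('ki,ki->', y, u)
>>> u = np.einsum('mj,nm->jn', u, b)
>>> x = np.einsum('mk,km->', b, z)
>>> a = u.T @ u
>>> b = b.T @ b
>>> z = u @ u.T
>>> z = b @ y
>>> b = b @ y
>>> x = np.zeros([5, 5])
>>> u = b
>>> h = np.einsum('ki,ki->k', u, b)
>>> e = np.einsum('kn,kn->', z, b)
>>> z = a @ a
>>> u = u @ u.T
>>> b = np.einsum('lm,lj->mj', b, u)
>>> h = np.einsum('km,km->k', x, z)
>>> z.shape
(5, 5)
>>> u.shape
(23, 23)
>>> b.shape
(37, 23)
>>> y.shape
(23, 37)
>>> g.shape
()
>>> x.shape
(5, 5)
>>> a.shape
(5, 5)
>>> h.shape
(5,)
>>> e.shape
()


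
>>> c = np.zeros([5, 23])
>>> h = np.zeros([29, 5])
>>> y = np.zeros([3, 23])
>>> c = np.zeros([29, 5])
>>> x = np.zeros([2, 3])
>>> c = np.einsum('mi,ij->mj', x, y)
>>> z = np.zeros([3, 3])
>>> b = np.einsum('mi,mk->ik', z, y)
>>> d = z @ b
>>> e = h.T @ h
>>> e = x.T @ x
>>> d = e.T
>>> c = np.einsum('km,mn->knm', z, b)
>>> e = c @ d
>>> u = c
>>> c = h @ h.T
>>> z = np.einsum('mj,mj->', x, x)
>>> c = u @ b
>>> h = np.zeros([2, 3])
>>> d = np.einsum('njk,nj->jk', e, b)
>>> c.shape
(3, 23, 23)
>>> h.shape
(2, 3)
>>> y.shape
(3, 23)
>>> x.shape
(2, 3)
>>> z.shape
()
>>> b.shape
(3, 23)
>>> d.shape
(23, 3)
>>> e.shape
(3, 23, 3)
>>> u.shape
(3, 23, 3)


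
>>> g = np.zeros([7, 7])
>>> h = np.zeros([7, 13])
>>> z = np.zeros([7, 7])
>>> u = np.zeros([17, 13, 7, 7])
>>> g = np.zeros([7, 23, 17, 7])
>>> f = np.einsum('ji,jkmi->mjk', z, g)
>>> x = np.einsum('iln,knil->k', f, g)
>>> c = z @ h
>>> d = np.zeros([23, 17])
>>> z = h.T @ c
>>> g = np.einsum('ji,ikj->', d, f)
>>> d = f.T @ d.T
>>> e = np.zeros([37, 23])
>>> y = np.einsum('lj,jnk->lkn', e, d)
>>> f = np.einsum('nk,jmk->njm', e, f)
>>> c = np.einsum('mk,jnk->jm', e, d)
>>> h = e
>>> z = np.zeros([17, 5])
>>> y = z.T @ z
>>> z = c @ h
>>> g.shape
()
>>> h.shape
(37, 23)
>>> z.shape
(23, 23)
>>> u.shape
(17, 13, 7, 7)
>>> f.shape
(37, 17, 7)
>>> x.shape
(7,)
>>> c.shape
(23, 37)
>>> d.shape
(23, 7, 23)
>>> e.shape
(37, 23)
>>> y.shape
(5, 5)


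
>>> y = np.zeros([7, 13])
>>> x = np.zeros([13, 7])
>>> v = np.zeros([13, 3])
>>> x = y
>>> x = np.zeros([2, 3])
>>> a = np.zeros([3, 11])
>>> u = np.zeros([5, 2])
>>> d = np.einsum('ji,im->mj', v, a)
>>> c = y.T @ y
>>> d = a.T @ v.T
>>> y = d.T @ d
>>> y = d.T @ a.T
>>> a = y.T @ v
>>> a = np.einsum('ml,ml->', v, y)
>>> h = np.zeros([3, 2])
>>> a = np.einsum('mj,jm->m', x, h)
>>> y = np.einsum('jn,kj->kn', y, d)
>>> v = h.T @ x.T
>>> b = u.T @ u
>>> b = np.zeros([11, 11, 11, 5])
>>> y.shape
(11, 3)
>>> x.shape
(2, 3)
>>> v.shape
(2, 2)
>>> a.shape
(2,)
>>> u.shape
(5, 2)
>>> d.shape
(11, 13)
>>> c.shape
(13, 13)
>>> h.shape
(3, 2)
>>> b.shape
(11, 11, 11, 5)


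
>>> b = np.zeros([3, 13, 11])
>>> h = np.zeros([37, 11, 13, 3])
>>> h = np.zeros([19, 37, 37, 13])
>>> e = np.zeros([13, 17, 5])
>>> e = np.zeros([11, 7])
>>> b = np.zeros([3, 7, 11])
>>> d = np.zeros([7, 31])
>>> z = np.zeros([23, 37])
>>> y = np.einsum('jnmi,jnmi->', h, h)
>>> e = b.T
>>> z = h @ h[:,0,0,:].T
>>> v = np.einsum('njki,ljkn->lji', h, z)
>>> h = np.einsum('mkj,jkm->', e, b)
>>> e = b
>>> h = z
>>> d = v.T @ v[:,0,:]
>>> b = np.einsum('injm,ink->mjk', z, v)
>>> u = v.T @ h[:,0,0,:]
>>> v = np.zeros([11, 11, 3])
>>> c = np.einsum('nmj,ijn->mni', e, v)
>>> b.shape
(19, 37, 13)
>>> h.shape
(19, 37, 37, 19)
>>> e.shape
(3, 7, 11)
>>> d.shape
(13, 37, 13)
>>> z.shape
(19, 37, 37, 19)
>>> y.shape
()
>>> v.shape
(11, 11, 3)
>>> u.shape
(13, 37, 19)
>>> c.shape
(7, 3, 11)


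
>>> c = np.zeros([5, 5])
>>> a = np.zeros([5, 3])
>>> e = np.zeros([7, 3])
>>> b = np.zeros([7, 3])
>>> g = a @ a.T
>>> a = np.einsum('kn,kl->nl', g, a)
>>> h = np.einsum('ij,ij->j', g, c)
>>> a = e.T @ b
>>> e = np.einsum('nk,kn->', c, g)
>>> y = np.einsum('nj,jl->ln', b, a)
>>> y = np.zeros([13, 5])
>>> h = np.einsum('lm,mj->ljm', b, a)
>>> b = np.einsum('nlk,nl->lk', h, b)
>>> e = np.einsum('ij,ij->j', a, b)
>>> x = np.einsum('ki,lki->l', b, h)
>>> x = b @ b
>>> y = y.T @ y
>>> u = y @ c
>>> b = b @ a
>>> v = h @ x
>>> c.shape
(5, 5)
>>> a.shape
(3, 3)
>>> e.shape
(3,)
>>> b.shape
(3, 3)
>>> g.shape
(5, 5)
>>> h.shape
(7, 3, 3)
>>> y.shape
(5, 5)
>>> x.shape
(3, 3)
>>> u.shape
(5, 5)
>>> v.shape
(7, 3, 3)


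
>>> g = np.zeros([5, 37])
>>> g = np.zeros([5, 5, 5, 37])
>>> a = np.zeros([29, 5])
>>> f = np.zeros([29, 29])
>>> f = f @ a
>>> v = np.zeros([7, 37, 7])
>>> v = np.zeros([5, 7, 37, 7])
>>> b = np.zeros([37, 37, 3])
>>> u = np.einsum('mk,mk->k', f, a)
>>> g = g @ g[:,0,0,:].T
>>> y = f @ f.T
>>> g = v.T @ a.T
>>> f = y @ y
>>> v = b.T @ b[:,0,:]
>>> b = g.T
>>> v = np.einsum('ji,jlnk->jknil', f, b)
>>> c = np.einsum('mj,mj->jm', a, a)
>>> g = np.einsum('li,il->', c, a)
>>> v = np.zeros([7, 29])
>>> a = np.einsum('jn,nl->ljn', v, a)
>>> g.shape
()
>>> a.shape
(5, 7, 29)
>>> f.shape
(29, 29)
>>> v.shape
(7, 29)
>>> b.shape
(29, 7, 37, 7)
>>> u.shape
(5,)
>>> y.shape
(29, 29)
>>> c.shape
(5, 29)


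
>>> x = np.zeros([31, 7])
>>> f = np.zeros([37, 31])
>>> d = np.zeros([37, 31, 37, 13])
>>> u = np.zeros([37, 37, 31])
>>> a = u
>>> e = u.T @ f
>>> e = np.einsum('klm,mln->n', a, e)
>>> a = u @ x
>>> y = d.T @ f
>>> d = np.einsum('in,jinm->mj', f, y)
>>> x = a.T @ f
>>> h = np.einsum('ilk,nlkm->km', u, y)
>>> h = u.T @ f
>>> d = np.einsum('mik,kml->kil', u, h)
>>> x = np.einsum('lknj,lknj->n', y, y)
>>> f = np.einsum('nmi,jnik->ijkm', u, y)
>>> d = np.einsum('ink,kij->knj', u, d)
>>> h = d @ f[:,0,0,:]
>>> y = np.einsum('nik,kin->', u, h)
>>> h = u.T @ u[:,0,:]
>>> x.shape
(31,)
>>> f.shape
(31, 13, 31, 37)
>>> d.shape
(31, 37, 31)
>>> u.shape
(37, 37, 31)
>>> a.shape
(37, 37, 7)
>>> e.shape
(31,)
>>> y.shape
()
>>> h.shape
(31, 37, 31)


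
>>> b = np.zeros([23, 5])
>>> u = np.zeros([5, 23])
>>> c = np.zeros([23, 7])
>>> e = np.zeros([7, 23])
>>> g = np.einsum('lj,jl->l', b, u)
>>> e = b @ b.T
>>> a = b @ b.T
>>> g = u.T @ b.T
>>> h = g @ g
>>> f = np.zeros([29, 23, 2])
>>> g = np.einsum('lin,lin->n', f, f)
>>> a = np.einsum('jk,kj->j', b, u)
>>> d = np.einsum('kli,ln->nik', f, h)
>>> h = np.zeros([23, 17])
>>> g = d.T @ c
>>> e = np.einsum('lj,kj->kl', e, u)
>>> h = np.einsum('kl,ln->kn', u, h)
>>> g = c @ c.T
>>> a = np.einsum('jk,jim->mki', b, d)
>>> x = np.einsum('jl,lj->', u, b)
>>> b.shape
(23, 5)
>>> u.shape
(5, 23)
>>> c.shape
(23, 7)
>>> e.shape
(5, 23)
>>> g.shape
(23, 23)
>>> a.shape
(29, 5, 2)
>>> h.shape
(5, 17)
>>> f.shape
(29, 23, 2)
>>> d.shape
(23, 2, 29)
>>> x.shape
()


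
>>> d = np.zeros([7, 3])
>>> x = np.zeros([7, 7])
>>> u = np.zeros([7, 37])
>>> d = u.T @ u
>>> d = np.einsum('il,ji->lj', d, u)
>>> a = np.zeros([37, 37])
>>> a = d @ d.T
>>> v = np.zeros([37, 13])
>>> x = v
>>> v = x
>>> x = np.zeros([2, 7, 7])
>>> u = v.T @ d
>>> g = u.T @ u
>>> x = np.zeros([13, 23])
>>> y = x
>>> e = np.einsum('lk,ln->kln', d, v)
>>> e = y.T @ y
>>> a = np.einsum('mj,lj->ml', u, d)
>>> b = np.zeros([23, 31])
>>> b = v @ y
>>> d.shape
(37, 7)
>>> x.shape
(13, 23)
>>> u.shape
(13, 7)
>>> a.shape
(13, 37)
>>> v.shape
(37, 13)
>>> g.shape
(7, 7)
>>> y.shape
(13, 23)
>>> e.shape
(23, 23)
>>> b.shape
(37, 23)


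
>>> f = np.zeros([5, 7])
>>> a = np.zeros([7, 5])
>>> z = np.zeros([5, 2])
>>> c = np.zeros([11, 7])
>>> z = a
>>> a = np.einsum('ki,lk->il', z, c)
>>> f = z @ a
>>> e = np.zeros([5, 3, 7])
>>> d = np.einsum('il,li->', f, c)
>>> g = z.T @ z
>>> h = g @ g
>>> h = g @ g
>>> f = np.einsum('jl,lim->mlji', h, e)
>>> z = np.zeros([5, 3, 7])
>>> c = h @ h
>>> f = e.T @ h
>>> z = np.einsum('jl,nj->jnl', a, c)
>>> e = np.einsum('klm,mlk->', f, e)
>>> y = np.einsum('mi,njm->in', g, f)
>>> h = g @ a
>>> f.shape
(7, 3, 5)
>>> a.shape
(5, 11)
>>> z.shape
(5, 5, 11)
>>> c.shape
(5, 5)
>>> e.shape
()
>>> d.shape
()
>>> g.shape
(5, 5)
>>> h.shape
(5, 11)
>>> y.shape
(5, 7)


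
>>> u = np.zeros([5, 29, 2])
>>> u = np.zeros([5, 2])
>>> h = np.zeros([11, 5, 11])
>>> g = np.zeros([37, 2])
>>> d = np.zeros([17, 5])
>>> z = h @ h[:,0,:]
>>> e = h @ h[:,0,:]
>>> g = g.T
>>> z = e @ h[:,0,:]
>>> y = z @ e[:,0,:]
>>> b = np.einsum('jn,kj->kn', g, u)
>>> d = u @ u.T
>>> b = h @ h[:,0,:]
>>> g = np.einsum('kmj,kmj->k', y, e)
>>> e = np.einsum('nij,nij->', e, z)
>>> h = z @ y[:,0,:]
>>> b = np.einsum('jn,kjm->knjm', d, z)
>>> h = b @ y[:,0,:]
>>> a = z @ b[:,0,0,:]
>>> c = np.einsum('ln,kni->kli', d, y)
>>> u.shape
(5, 2)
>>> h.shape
(11, 5, 5, 11)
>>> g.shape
(11,)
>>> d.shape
(5, 5)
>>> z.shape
(11, 5, 11)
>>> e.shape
()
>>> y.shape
(11, 5, 11)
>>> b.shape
(11, 5, 5, 11)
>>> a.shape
(11, 5, 11)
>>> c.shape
(11, 5, 11)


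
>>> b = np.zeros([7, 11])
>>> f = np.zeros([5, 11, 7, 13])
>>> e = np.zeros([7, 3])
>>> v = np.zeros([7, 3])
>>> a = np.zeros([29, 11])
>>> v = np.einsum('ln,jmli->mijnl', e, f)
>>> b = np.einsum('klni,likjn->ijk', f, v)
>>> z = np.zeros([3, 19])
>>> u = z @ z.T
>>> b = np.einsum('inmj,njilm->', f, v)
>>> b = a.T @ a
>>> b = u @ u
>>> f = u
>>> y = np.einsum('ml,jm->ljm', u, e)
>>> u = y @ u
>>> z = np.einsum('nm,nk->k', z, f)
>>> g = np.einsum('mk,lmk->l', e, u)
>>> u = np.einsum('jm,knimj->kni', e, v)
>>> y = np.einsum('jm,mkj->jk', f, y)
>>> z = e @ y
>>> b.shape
(3, 3)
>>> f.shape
(3, 3)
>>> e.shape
(7, 3)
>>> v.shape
(11, 13, 5, 3, 7)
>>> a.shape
(29, 11)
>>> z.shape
(7, 7)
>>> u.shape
(11, 13, 5)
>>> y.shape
(3, 7)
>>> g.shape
(3,)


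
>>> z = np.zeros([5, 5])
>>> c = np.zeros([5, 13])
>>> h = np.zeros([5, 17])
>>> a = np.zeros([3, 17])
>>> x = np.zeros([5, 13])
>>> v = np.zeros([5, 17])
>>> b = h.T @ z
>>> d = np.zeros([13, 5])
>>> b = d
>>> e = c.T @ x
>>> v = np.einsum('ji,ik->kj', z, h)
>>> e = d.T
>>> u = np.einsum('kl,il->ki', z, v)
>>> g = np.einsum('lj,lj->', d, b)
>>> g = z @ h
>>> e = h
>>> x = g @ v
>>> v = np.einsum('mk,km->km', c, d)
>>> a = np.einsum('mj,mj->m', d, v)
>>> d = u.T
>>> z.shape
(5, 5)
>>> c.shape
(5, 13)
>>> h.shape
(5, 17)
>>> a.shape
(13,)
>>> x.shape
(5, 5)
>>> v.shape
(13, 5)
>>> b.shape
(13, 5)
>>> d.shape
(17, 5)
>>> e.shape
(5, 17)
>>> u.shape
(5, 17)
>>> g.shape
(5, 17)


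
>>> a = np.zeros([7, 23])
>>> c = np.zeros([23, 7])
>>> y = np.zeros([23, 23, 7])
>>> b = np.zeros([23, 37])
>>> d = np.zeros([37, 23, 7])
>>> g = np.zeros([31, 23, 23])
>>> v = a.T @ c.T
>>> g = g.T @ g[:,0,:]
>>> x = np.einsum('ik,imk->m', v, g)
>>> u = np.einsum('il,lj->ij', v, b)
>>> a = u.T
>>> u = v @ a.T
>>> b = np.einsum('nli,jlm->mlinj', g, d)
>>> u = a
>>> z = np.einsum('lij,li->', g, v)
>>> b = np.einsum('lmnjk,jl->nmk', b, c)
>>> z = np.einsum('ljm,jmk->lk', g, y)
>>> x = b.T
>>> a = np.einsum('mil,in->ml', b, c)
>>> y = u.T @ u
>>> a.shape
(23, 37)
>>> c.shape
(23, 7)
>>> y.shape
(23, 23)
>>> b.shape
(23, 23, 37)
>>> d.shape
(37, 23, 7)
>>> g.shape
(23, 23, 23)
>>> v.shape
(23, 23)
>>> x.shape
(37, 23, 23)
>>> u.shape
(37, 23)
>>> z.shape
(23, 7)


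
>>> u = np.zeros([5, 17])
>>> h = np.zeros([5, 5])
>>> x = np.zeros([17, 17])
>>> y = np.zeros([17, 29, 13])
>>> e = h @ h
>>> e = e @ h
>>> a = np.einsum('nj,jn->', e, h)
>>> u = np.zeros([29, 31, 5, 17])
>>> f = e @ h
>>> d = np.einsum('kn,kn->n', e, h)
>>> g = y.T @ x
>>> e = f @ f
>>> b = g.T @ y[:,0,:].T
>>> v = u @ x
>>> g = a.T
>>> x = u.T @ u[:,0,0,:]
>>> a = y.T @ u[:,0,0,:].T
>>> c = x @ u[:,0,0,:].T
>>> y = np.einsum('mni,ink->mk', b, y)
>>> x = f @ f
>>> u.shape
(29, 31, 5, 17)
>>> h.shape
(5, 5)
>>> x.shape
(5, 5)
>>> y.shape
(17, 13)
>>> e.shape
(5, 5)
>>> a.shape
(13, 29, 29)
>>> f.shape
(5, 5)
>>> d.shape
(5,)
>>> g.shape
()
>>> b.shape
(17, 29, 17)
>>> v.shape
(29, 31, 5, 17)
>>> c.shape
(17, 5, 31, 29)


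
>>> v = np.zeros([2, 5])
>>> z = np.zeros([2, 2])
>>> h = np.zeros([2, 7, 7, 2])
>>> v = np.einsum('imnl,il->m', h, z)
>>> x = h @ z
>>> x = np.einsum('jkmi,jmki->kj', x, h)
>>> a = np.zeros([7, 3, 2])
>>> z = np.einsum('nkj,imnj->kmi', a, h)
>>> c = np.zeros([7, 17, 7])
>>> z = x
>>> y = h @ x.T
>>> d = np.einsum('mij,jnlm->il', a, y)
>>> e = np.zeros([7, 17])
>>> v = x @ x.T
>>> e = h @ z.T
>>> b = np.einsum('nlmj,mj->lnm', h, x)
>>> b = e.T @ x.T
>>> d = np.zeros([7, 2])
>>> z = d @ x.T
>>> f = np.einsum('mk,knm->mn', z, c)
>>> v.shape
(7, 7)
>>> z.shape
(7, 7)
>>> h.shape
(2, 7, 7, 2)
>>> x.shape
(7, 2)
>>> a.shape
(7, 3, 2)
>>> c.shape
(7, 17, 7)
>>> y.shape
(2, 7, 7, 7)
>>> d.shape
(7, 2)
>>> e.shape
(2, 7, 7, 7)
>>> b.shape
(7, 7, 7, 7)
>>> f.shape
(7, 17)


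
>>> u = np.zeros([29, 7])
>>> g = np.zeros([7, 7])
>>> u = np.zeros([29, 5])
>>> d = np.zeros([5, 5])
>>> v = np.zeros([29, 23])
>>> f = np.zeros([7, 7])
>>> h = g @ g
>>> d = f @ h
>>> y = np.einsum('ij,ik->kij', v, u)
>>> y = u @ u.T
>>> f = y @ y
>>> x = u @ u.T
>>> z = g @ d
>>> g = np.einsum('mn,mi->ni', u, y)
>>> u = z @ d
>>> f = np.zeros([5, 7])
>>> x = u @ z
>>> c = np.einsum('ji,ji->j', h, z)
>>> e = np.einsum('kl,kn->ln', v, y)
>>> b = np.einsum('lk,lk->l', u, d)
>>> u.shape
(7, 7)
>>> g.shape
(5, 29)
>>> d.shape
(7, 7)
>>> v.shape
(29, 23)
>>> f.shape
(5, 7)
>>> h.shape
(7, 7)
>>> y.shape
(29, 29)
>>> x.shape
(7, 7)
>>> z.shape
(7, 7)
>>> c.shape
(7,)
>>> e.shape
(23, 29)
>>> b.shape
(7,)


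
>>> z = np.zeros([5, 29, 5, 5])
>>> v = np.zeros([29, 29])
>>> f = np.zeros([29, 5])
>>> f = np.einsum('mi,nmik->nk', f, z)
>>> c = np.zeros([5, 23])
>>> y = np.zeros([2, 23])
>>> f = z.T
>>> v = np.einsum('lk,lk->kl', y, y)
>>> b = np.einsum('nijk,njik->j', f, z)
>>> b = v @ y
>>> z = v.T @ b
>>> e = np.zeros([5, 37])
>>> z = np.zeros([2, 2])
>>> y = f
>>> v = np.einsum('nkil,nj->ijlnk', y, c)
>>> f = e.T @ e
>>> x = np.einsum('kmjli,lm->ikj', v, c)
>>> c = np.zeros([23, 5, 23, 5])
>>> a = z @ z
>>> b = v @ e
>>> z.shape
(2, 2)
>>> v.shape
(29, 23, 5, 5, 5)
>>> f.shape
(37, 37)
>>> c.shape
(23, 5, 23, 5)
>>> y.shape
(5, 5, 29, 5)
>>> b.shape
(29, 23, 5, 5, 37)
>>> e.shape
(5, 37)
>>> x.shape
(5, 29, 5)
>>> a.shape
(2, 2)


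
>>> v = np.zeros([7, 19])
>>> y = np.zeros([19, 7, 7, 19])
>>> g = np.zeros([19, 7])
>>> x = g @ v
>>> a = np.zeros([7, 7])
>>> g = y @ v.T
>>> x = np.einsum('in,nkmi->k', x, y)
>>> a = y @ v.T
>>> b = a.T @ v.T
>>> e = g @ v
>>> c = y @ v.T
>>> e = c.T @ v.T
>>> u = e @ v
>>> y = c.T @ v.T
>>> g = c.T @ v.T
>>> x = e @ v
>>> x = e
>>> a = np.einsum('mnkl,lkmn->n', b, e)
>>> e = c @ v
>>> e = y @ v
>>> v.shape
(7, 19)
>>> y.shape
(7, 7, 7, 7)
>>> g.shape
(7, 7, 7, 7)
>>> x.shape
(7, 7, 7, 7)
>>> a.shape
(7,)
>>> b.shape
(7, 7, 7, 7)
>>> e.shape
(7, 7, 7, 19)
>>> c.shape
(19, 7, 7, 7)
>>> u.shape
(7, 7, 7, 19)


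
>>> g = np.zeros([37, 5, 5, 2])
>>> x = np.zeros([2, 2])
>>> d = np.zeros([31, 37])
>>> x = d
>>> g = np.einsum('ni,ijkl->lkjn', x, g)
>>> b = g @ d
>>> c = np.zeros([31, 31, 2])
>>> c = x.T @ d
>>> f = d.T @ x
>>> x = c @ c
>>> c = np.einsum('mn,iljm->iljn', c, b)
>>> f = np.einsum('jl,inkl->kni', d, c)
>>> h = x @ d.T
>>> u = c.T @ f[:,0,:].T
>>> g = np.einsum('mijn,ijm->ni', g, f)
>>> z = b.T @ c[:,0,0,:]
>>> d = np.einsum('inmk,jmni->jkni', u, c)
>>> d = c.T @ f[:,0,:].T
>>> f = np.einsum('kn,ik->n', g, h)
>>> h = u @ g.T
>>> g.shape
(31, 5)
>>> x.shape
(37, 37)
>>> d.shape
(37, 5, 5, 5)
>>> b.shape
(2, 5, 5, 37)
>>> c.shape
(2, 5, 5, 37)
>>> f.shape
(5,)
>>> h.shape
(37, 5, 5, 31)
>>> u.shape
(37, 5, 5, 5)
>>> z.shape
(37, 5, 5, 37)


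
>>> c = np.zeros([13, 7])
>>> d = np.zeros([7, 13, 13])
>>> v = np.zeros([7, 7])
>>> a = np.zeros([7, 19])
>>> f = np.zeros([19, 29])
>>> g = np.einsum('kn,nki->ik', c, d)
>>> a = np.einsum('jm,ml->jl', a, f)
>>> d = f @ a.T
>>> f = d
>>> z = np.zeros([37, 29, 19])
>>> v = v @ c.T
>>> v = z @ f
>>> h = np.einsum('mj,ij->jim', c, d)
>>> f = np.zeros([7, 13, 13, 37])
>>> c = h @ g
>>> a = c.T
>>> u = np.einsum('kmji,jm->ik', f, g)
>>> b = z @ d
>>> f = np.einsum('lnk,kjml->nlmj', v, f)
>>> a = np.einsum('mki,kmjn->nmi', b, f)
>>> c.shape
(7, 19, 13)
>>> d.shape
(19, 7)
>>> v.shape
(37, 29, 7)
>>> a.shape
(13, 37, 7)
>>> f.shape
(29, 37, 13, 13)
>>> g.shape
(13, 13)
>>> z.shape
(37, 29, 19)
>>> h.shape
(7, 19, 13)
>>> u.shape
(37, 7)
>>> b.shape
(37, 29, 7)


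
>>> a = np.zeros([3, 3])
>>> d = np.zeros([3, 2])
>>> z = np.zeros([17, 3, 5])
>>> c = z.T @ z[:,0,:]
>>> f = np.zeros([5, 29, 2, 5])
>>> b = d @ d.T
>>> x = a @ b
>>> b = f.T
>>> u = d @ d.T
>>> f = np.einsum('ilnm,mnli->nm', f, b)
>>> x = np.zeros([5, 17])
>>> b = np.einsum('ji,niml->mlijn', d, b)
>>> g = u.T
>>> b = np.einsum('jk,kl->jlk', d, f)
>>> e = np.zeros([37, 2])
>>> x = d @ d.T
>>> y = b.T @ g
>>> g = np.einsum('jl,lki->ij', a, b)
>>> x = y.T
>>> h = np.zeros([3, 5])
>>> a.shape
(3, 3)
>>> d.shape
(3, 2)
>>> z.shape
(17, 3, 5)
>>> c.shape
(5, 3, 5)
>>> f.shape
(2, 5)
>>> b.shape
(3, 5, 2)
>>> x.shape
(3, 5, 2)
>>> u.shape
(3, 3)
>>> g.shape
(2, 3)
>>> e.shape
(37, 2)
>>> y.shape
(2, 5, 3)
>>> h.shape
(3, 5)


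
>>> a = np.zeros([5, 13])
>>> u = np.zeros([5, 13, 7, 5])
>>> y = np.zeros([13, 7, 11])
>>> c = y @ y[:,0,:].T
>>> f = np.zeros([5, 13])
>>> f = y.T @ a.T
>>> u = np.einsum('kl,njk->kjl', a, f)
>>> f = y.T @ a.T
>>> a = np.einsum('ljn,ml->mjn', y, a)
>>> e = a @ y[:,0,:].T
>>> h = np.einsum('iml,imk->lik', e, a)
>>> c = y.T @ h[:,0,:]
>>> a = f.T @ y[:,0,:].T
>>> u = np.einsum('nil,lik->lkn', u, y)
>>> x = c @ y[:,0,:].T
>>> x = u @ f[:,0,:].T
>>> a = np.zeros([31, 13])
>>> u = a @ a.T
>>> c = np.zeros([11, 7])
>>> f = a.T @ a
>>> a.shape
(31, 13)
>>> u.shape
(31, 31)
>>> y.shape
(13, 7, 11)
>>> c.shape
(11, 7)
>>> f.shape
(13, 13)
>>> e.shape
(5, 7, 13)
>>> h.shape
(13, 5, 11)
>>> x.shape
(13, 11, 11)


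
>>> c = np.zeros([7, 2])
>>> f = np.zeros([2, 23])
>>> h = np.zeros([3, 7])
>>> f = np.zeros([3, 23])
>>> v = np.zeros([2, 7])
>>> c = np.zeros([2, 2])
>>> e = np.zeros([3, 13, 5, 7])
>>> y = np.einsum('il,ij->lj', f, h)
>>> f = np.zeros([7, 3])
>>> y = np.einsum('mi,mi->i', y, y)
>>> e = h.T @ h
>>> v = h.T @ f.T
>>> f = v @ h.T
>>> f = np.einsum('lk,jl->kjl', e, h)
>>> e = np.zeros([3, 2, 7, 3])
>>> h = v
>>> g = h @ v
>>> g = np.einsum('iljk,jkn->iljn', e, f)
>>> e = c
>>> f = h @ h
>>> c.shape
(2, 2)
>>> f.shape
(7, 7)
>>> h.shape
(7, 7)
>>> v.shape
(7, 7)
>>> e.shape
(2, 2)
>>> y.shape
(7,)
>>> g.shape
(3, 2, 7, 7)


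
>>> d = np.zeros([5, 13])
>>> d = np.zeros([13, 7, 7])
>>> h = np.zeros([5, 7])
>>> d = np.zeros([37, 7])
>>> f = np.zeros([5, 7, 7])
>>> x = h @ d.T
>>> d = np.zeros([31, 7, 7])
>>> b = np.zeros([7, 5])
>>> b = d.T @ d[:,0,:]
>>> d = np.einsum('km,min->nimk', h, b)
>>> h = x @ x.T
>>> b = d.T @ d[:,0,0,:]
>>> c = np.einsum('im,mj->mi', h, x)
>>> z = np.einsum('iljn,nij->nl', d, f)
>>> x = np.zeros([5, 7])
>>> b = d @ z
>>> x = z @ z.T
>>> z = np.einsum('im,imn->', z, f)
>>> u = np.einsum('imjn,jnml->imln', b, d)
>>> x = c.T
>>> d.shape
(7, 7, 7, 5)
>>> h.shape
(5, 5)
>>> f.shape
(5, 7, 7)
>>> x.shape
(5, 5)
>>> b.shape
(7, 7, 7, 7)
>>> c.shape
(5, 5)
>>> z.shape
()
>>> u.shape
(7, 7, 5, 7)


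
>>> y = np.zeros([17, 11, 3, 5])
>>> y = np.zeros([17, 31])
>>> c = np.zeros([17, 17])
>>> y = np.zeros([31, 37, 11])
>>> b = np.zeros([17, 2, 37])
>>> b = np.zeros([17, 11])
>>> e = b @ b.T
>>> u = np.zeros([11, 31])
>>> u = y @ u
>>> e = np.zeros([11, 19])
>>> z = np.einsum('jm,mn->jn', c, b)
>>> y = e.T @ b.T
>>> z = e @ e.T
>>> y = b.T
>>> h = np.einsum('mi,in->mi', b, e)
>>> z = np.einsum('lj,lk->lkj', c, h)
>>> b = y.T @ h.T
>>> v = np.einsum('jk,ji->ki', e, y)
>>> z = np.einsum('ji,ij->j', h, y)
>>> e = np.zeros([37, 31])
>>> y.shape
(11, 17)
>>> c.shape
(17, 17)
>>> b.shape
(17, 17)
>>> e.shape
(37, 31)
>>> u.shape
(31, 37, 31)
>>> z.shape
(17,)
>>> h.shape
(17, 11)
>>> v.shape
(19, 17)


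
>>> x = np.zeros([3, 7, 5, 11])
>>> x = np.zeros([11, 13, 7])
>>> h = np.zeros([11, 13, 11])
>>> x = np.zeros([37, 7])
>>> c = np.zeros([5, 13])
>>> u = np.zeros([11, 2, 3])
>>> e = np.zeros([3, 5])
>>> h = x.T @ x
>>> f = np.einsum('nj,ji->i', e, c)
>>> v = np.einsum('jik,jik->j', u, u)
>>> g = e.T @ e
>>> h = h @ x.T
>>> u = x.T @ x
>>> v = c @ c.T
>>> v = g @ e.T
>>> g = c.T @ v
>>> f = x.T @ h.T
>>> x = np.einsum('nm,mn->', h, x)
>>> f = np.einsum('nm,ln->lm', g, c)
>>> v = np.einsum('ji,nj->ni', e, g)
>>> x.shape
()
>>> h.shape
(7, 37)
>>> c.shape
(5, 13)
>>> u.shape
(7, 7)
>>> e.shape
(3, 5)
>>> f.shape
(5, 3)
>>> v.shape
(13, 5)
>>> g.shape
(13, 3)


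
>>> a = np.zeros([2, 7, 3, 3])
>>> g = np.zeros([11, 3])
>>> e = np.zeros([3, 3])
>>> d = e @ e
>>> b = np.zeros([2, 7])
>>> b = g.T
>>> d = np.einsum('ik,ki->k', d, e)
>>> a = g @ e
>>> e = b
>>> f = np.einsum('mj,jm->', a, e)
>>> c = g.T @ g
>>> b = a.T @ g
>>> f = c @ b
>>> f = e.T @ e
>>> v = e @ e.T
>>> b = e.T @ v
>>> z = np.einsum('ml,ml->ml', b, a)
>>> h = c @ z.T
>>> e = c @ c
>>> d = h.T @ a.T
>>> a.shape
(11, 3)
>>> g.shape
(11, 3)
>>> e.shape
(3, 3)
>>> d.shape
(11, 11)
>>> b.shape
(11, 3)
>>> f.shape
(11, 11)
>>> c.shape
(3, 3)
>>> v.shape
(3, 3)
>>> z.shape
(11, 3)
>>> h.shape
(3, 11)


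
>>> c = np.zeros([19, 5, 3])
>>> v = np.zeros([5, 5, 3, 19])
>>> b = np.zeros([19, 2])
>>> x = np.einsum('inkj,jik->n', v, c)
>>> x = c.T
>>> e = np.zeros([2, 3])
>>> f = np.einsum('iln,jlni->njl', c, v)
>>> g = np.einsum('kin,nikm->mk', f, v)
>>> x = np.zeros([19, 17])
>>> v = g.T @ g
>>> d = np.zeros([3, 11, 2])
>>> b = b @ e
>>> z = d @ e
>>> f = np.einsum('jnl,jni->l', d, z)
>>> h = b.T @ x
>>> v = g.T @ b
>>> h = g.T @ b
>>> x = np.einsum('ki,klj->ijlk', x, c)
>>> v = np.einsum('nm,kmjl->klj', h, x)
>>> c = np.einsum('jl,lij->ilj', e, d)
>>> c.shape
(11, 3, 2)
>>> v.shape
(17, 19, 5)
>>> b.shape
(19, 3)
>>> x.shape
(17, 3, 5, 19)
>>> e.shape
(2, 3)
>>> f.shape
(2,)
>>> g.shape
(19, 3)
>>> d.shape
(3, 11, 2)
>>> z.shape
(3, 11, 3)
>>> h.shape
(3, 3)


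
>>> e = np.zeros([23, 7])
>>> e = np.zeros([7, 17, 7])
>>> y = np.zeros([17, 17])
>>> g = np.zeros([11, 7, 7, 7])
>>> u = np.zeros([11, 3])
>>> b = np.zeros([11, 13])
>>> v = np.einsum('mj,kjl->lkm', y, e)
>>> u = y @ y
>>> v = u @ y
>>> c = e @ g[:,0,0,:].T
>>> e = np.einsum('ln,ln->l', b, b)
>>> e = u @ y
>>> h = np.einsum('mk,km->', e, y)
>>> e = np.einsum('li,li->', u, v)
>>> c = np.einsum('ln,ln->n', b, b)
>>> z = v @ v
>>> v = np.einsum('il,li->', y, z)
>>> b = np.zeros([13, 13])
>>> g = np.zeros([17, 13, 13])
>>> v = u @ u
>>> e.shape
()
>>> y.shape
(17, 17)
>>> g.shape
(17, 13, 13)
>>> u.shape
(17, 17)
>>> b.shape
(13, 13)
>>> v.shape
(17, 17)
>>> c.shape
(13,)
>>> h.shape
()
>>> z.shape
(17, 17)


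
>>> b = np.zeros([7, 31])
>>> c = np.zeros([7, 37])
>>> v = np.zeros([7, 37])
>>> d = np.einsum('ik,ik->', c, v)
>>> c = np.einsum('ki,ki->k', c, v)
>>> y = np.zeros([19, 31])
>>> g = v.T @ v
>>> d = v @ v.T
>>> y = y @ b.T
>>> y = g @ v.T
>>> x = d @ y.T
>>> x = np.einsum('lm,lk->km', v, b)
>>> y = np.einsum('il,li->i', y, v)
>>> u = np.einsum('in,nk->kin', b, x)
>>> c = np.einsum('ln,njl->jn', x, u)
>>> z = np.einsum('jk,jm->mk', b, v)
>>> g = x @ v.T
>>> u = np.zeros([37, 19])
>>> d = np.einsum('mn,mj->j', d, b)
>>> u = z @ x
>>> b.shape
(7, 31)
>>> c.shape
(7, 37)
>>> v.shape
(7, 37)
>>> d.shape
(31,)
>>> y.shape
(37,)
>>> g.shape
(31, 7)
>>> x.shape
(31, 37)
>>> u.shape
(37, 37)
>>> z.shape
(37, 31)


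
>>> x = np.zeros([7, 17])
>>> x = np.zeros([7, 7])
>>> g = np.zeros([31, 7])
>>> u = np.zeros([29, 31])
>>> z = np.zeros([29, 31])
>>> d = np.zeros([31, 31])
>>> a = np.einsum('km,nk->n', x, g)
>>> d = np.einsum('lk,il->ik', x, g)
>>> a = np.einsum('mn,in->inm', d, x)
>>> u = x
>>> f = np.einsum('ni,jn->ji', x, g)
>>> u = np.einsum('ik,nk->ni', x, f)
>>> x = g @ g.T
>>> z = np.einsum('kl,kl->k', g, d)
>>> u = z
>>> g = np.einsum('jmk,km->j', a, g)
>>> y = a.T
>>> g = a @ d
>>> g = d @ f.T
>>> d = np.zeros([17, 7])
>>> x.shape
(31, 31)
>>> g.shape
(31, 31)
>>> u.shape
(31,)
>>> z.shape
(31,)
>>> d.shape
(17, 7)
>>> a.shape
(7, 7, 31)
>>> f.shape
(31, 7)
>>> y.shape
(31, 7, 7)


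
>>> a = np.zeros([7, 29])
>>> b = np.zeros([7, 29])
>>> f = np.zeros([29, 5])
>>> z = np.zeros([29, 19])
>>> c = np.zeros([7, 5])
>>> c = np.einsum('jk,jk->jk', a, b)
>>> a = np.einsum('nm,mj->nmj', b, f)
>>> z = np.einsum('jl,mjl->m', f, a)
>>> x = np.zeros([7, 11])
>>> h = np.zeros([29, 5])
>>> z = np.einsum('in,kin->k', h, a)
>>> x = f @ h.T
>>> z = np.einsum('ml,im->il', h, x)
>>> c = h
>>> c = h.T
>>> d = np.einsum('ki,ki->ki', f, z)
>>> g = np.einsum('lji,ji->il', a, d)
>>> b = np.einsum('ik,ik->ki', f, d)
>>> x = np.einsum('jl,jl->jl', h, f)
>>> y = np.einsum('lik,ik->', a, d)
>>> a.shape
(7, 29, 5)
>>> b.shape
(5, 29)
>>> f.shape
(29, 5)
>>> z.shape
(29, 5)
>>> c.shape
(5, 29)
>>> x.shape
(29, 5)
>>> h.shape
(29, 5)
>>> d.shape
(29, 5)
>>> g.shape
(5, 7)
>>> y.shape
()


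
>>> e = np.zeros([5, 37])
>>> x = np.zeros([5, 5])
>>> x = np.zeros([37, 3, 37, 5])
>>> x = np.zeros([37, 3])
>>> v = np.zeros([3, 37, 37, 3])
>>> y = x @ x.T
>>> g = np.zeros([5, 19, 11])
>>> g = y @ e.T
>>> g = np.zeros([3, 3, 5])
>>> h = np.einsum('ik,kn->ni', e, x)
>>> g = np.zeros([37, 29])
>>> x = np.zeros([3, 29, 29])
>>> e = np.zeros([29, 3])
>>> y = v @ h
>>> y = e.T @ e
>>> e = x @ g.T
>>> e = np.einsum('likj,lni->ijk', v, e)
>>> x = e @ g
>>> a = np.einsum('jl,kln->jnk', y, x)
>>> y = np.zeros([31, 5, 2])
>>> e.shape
(37, 3, 37)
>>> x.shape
(37, 3, 29)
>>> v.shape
(3, 37, 37, 3)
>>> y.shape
(31, 5, 2)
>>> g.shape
(37, 29)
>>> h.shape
(3, 5)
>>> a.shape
(3, 29, 37)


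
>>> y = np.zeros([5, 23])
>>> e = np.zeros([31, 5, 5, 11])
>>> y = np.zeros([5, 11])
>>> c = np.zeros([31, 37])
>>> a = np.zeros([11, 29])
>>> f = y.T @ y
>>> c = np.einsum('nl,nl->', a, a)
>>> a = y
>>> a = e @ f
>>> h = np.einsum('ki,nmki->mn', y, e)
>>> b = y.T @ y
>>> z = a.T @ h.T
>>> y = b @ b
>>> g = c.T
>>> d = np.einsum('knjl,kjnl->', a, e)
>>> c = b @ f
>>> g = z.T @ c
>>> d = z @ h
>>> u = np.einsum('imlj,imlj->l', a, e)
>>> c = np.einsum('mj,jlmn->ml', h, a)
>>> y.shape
(11, 11)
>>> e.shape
(31, 5, 5, 11)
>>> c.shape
(5, 5)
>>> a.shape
(31, 5, 5, 11)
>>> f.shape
(11, 11)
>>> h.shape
(5, 31)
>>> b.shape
(11, 11)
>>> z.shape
(11, 5, 5, 5)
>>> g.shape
(5, 5, 5, 11)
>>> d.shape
(11, 5, 5, 31)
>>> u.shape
(5,)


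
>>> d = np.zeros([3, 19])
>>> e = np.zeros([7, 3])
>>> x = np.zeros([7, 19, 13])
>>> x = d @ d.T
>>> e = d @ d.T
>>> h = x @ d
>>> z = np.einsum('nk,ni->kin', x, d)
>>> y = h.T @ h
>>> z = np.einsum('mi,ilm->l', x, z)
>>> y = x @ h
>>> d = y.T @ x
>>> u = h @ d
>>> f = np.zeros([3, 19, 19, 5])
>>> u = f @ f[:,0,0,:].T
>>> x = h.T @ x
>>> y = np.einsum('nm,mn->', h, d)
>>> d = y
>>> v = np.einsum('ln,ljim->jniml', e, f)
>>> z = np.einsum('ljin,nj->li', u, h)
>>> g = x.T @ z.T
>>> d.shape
()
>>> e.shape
(3, 3)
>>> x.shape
(19, 3)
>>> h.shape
(3, 19)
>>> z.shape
(3, 19)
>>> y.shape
()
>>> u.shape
(3, 19, 19, 3)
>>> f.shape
(3, 19, 19, 5)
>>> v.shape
(19, 3, 19, 5, 3)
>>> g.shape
(3, 3)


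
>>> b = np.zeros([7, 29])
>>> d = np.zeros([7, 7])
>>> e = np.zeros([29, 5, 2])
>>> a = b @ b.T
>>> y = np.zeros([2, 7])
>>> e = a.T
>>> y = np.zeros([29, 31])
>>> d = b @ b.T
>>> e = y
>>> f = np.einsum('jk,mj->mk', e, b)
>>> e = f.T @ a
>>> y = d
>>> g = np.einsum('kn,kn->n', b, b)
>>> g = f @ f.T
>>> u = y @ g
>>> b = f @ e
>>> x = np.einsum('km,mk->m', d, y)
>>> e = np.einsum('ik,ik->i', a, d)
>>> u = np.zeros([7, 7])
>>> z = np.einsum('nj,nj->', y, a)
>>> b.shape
(7, 7)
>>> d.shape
(7, 7)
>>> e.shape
(7,)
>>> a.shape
(7, 7)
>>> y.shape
(7, 7)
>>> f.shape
(7, 31)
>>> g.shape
(7, 7)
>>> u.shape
(7, 7)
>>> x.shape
(7,)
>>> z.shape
()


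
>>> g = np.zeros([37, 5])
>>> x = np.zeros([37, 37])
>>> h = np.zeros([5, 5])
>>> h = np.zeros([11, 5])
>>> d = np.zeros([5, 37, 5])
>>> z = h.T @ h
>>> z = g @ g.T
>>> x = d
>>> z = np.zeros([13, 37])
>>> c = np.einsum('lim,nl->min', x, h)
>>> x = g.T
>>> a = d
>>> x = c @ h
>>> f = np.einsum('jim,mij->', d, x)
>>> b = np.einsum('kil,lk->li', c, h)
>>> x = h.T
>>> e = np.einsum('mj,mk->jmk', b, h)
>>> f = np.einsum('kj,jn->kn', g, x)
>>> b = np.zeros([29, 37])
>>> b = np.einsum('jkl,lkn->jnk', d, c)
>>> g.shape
(37, 5)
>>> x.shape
(5, 11)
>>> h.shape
(11, 5)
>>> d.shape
(5, 37, 5)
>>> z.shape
(13, 37)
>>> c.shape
(5, 37, 11)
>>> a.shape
(5, 37, 5)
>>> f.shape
(37, 11)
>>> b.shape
(5, 11, 37)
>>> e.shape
(37, 11, 5)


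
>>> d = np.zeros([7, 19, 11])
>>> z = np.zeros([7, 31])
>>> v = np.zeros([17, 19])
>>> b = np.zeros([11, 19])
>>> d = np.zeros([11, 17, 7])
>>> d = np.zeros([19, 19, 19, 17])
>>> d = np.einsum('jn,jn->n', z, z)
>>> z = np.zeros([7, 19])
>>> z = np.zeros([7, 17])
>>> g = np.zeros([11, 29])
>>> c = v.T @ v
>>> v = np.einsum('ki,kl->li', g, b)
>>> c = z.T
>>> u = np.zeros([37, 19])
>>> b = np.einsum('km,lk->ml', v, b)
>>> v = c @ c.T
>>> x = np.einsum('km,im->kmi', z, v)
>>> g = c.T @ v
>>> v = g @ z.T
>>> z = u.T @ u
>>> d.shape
(31,)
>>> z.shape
(19, 19)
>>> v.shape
(7, 7)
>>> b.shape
(29, 11)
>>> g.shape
(7, 17)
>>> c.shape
(17, 7)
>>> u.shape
(37, 19)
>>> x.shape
(7, 17, 17)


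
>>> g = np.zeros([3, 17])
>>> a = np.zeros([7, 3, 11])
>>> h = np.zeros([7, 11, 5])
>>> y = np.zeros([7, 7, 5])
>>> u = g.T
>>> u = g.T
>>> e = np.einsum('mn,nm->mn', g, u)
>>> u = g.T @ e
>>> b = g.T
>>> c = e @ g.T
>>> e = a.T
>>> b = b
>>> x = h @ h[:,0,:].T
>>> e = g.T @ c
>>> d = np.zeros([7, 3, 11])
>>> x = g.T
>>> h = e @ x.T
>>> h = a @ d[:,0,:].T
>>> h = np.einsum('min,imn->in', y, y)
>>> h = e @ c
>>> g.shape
(3, 17)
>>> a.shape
(7, 3, 11)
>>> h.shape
(17, 3)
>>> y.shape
(7, 7, 5)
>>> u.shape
(17, 17)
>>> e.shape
(17, 3)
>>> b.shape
(17, 3)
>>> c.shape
(3, 3)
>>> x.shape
(17, 3)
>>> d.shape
(7, 3, 11)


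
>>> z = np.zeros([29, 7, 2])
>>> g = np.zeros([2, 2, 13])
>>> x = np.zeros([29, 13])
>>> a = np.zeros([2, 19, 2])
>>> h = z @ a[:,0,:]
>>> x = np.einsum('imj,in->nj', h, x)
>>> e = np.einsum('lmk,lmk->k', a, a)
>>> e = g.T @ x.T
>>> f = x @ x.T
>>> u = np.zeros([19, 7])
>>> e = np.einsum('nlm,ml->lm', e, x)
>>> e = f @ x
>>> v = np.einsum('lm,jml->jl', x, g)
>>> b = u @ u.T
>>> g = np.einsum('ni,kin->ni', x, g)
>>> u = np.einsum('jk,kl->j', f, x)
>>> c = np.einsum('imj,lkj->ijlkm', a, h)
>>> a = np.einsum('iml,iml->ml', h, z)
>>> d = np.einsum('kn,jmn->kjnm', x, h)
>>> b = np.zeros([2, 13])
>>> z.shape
(29, 7, 2)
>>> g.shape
(13, 2)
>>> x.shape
(13, 2)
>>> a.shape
(7, 2)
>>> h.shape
(29, 7, 2)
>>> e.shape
(13, 2)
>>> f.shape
(13, 13)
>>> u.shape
(13,)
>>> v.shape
(2, 13)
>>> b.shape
(2, 13)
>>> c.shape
(2, 2, 29, 7, 19)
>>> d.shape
(13, 29, 2, 7)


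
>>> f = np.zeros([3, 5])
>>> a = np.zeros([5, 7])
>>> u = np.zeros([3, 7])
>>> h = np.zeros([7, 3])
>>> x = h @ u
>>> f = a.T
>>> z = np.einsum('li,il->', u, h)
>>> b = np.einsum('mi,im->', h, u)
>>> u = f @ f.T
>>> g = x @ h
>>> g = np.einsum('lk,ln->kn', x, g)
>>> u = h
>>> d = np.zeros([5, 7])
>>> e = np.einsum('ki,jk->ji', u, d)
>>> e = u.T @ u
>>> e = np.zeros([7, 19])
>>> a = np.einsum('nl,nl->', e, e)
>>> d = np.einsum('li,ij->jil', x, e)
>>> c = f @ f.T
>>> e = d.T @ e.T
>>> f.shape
(7, 5)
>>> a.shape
()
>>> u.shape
(7, 3)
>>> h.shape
(7, 3)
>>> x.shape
(7, 7)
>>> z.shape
()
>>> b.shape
()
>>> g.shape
(7, 3)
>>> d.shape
(19, 7, 7)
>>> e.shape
(7, 7, 7)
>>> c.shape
(7, 7)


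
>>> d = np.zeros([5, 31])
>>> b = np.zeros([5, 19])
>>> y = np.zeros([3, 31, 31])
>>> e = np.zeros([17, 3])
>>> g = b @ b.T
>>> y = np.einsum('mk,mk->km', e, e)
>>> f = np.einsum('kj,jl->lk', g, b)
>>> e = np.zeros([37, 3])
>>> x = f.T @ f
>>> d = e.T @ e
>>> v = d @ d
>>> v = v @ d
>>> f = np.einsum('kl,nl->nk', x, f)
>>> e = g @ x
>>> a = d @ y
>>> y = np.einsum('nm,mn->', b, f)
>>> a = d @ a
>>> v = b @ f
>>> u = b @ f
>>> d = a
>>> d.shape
(3, 17)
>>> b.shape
(5, 19)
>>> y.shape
()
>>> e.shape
(5, 5)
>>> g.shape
(5, 5)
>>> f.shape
(19, 5)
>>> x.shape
(5, 5)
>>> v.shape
(5, 5)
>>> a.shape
(3, 17)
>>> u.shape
(5, 5)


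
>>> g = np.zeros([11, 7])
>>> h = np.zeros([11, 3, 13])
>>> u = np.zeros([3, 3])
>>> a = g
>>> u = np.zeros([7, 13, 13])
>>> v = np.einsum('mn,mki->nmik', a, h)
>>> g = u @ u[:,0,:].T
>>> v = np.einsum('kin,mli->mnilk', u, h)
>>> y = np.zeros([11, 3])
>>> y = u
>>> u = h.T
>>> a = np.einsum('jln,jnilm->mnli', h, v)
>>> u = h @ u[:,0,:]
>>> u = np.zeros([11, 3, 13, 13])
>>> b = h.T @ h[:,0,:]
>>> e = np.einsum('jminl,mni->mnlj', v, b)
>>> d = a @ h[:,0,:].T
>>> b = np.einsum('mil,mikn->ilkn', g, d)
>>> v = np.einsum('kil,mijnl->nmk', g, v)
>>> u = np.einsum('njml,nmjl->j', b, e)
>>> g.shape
(7, 13, 7)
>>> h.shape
(11, 3, 13)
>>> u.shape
(7,)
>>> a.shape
(7, 13, 3, 13)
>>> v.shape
(3, 11, 7)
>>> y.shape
(7, 13, 13)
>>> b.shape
(13, 7, 3, 11)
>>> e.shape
(13, 3, 7, 11)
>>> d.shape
(7, 13, 3, 11)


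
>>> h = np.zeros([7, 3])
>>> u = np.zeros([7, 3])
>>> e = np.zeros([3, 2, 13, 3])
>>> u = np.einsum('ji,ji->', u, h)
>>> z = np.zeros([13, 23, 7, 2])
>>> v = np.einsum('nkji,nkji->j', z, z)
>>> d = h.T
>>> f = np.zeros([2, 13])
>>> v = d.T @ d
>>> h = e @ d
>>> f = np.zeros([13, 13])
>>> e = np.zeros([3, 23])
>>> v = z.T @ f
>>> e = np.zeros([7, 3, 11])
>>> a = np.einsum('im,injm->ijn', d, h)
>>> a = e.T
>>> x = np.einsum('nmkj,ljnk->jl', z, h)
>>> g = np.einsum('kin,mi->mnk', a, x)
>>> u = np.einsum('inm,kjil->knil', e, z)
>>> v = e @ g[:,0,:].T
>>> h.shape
(3, 2, 13, 7)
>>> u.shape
(13, 3, 7, 2)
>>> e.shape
(7, 3, 11)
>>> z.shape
(13, 23, 7, 2)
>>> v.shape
(7, 3, 2)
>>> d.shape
(3, 7)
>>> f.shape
(13, 13)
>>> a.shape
(11, 3, 7)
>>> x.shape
(2, 3)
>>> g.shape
(2, 7, 11)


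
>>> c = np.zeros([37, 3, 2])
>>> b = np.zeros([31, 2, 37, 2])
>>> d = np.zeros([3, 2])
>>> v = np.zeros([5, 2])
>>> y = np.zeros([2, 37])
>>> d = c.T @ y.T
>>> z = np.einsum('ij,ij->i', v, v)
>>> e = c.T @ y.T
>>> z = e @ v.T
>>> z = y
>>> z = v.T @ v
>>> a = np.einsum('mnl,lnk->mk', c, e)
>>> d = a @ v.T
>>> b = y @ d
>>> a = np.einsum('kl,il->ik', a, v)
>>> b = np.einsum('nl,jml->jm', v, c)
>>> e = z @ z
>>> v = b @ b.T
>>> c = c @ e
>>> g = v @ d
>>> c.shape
(37, 3, 2)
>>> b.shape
(37, 3)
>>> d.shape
(37, 5)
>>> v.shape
(37, 37)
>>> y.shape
(2, 37)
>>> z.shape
(2, 2)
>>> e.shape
(2, 2)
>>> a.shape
(5, 37)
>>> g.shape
(37, 5)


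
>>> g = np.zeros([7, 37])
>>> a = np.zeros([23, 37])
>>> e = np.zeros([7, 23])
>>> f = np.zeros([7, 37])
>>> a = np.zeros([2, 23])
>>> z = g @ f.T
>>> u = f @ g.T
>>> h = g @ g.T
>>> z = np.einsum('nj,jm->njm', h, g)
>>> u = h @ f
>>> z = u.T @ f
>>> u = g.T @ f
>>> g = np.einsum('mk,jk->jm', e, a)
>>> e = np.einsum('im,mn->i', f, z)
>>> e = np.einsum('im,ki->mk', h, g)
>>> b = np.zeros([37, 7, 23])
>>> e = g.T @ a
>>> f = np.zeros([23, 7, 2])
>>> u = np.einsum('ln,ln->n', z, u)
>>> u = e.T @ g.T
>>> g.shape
(2, 7)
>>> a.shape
(2, 23)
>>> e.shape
(7, 23)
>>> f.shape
(23, 7, 2)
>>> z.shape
(37, 37)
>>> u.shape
(23, 2)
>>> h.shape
(7, 7)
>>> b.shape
(37, 7, 23)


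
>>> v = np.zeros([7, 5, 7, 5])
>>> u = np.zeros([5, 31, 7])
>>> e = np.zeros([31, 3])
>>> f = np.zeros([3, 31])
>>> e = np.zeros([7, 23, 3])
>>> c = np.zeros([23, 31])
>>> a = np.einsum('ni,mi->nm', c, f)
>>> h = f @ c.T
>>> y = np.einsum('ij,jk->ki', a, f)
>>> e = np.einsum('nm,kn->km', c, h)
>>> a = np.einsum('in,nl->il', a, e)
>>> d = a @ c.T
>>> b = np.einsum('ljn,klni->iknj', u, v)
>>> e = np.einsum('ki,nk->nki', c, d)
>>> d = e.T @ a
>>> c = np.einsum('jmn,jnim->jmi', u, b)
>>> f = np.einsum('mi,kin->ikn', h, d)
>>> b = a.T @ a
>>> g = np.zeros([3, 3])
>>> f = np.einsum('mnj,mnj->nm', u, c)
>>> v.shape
(7, 5, 7, 5)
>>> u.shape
(5, 31, 7)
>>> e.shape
(23, 23, 31)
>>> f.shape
(31, 5)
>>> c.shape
(5, 31, 7)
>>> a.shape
(23, 31)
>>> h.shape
(3, 23)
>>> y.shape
(31, 23)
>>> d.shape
(31, 23, 31)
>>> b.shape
(31, 31)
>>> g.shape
(3, 3)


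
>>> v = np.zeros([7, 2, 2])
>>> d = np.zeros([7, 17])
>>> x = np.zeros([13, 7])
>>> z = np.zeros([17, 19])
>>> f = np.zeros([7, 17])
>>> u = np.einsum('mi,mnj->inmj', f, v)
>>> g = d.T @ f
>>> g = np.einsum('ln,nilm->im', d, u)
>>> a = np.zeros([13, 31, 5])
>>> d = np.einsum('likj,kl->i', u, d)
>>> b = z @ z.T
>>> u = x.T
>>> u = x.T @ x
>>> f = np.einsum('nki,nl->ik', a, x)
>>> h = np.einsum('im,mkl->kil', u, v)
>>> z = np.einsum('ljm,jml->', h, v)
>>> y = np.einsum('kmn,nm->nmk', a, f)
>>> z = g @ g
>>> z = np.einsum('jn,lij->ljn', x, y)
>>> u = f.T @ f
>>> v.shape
(7, 2, 2)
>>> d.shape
(2,)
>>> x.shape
(13, 7)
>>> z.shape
(5, 13, 7)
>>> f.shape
(5, 31)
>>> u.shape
(31, 31)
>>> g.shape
(2, 2)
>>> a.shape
(13, 31, 5)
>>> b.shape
(17, 17)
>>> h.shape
(2, 7, 2)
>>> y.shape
(5, 31, 13)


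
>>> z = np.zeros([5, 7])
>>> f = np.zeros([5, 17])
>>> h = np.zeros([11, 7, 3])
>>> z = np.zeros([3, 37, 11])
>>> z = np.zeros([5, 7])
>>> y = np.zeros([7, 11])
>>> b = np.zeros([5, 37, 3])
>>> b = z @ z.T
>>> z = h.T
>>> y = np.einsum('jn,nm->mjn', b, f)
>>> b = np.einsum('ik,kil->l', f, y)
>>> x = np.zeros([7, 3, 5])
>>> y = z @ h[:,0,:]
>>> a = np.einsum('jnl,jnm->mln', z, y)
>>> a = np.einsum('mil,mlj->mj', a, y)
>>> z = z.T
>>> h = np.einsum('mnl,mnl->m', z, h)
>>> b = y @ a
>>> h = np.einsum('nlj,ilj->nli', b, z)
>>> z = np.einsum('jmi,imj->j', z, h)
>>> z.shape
(11,)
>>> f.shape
(5, 17)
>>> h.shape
(3, 7, 11)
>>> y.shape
(3, 7, 3)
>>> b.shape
(3, 7, 3)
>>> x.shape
(7, 3, 5)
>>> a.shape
(3, 3)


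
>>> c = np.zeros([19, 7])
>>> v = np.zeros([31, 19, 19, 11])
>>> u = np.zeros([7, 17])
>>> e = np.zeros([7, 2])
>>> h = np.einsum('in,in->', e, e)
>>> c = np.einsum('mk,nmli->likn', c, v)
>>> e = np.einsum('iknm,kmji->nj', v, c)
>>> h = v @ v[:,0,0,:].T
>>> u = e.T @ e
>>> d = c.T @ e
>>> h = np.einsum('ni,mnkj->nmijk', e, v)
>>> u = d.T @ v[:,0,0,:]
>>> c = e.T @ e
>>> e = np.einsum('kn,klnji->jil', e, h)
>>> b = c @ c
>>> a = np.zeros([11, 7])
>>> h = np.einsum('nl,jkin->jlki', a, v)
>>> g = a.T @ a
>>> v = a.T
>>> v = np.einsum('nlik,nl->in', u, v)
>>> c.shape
(7, 7)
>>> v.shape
(7, 7)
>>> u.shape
(7, 11, 7, 11)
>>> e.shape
(11, 19, 31)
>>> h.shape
(31, 7, 19, 19)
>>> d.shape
(31, 7, 11, 7)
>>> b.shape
(7, 7)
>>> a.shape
(11, 7)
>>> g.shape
(7, 7)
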